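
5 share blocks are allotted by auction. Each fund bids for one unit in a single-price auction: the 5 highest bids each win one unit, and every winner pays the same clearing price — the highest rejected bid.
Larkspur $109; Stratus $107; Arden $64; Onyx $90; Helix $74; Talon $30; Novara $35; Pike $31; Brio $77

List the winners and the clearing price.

Sorting: 109 (Larkspur), 107 (Stratus), 90 (Onyx), 77 (Brio), 74 (Helix), 64 (Arden), 35 (Novara), …
Winners (5 units): Larkspur, Stratus, Onyx, Brio, Helix.
First losing bid is Arden's $64, which sets the uniform price.

Larkspur, Stratus, Onyx, Brio, Helix; each pays $64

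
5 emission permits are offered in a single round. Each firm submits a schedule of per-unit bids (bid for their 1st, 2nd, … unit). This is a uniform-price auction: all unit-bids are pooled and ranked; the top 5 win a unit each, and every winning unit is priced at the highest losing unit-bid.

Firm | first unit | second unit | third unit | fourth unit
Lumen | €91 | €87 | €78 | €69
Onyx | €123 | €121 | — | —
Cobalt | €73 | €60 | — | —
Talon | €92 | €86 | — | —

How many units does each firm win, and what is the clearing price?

Pooled unit-bids ranked (top 5): 123 (Onyx-1), 121 (Onyx-2), 92 (Talon-1), 91 (Lumen-1), 87 (Lumen-2)
Highest rejected unit-bid = €86.
Allocation: Lumen 2, Onyx 2, Talon 1.

Lumen 2, Onyx 2, Talon 1; clearing price €86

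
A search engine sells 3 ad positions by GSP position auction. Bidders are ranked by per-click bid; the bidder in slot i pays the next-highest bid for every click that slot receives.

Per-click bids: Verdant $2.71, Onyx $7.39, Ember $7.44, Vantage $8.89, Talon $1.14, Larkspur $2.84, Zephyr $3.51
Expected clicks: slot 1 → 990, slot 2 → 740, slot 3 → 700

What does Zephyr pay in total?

Ranked by bid: $8.89 (Vantage) > $7.44 (Ember) > $7.39 (Onyx) > $3.51 (Zephyr) > …
Zephyr ranks below slot 3 → no slot, pays nothing.

Zephyr pays $0.00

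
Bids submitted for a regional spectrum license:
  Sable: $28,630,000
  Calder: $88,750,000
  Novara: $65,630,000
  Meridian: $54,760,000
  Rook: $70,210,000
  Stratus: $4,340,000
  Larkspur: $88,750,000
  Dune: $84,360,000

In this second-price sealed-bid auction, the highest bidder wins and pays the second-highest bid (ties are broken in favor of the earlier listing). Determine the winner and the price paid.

Calder pays $88,750,000

Second-price sealed-bid auction: the highest bidder wins and pays the second-highest bid.
Bids ranked: 88,750,000 (Calder) > 88,750,000 (Larkspur) > 84,360,000 (Dune) > 70,210,000 (Rook) > 65,630,000 (Novara) > 54,760,000 (Meridian) > …
Tie at $88,750,000 → Calder wins by tie-break.
Second-price: Calder pays Larkspur's bid of $88,750,000.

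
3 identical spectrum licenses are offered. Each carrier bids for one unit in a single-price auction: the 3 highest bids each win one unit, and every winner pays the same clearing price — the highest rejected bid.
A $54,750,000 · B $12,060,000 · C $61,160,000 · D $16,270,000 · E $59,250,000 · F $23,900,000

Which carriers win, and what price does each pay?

Bids ranked high→low: 61,160,000 (C), 59,250,000 (E), 54,750,000 (A), 23,900,000 (F), 16,270,000 (D), …
Top 3: C, E, A.
Highest unsuccessful bid: $23,900,000 → clearing price.

C, E, A; each pays $23,900,000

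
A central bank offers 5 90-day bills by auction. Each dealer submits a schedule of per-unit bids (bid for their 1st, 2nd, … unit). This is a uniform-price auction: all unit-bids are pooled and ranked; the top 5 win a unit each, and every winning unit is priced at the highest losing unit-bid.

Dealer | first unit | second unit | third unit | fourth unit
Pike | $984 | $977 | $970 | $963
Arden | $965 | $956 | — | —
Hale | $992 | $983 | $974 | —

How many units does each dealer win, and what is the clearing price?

Hale 3, Pike 2; clearing price $970

Merging the schedules and taking the best 5: 992 (Hale-1), 984 (Pike-1), 983 (Hale-2), 977 (Pike-2), 974 (Hale-3)
First bid not allocated: $970.
Allocation: Hale 3, Pike 2.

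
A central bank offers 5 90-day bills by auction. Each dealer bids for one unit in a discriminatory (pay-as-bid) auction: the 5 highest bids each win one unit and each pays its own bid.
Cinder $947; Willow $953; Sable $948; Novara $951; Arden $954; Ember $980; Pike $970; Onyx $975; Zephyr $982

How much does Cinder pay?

Cinder pays $0

Sorting: 982 (Zephyr), 980 (Ember), 975 (Onyx), 970 (Pike), 954 (Arden), 953 (Willow), 951 (Novara), …
The 5 highest are Zephyr, Ember, Onyx, Pike, Arden.
Cinder does not win → $0.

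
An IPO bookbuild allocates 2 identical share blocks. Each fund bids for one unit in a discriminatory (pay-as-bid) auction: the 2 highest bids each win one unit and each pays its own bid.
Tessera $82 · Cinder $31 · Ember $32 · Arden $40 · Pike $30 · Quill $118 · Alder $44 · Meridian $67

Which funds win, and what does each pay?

Ordering the bids: 118 (Quill), 82 (Tessera), 67 (Meridian), 44 (Alder), …
Top 2: Quill, Tessera.
Each winner pays its own bid: Quill $118, Tessera $82.

Quill $118, Tessera $82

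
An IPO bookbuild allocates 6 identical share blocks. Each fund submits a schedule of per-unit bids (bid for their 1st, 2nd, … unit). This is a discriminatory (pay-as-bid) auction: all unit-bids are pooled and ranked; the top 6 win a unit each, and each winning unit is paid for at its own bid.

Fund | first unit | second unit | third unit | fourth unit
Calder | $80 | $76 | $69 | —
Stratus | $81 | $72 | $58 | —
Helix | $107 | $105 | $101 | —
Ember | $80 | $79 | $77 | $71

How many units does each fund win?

Calder 1, Ember 1, Helix 3, Stratus 1

Pooled unit-bids ranked (top 6): 107 (Helix-1), 105 (Helix-2), 101 (Helix-3), 81 (Stratus-1), 80 (Calder-1), 80 (Ember-1)
Next rejected bid: $79 (not a price — pay-as-bid).
Allocation: Calder 1, Ember 1, Helix 3, Stratus 1.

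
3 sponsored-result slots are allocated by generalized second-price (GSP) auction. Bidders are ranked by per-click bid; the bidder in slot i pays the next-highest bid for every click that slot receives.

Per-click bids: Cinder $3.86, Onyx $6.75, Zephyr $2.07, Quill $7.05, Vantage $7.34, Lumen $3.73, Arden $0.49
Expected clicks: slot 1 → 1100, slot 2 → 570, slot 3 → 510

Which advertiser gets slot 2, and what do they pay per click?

Per-click bids in order: $7.34 (Vantage) > $7.05 (Quill) > $6.75 (Onyx) > $3.86 (Cinder) > …
Slot 2 goes to the second-ranked bidder, Quill, who pays the next bid down: $6.75/click.

Quill; $6.75 per click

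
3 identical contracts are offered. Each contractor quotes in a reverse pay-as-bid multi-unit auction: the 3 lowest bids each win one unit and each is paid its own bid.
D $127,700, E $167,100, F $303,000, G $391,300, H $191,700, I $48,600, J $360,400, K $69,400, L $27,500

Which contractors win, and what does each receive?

Ordering the bids: 27,500 (L), 48,600 (I), 69,400 (K), 127,700 (D), 167,100 (E), …
Winners (3 units): L, I, K.
Each winner is paid its own bid: L $27,500, I $48,600, K $69,400.

L $27,500, I $48,600, K $69,400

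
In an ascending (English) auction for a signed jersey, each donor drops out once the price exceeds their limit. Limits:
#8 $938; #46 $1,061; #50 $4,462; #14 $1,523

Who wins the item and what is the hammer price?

#50 wins at $1,523

Rule: the price rises until one bidder remains; the winner pays the price at which the last rival dropped out.
Limits ranked: 4,462 (#50) > 1,523 (#14) > 1,061 (#46) > 938 (#8)
Bidding ends when #14 exits at $1,523; #50 takes it.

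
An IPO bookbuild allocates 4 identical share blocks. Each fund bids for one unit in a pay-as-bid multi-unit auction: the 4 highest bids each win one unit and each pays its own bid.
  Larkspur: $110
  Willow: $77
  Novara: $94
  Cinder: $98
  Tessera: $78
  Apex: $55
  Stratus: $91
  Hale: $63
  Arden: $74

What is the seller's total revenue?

Bids ranked high→low: 110 (Larkspur), 98 (Cinder), 94 (Novara), 91 (Stratus), 78 (Tessera), 77 (Willow), …
Top 4: Larkspur, Cinder, Novara, Stratus.
Total revenue = 110 + 98 + 94 + 91 = $393.

Total revenue: $393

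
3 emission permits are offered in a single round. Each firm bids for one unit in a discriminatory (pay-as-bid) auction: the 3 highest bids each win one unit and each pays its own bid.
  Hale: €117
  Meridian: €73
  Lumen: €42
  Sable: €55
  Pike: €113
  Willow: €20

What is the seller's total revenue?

Total revenue: €303

Ordering the bids: 117 (Hale), 113 (Pike), 73 (Meridian), 55 (Sable), 42 (Lumen), …
The 3 highest are Hale, Pike, Meridian.
Total revenue = 117 + 113 + 73 = €303.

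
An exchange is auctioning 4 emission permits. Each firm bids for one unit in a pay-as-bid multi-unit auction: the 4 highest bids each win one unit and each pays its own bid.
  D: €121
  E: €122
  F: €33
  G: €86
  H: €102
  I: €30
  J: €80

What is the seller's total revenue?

Total revenue: €431

Ordering the bids: 122 (E), 121 (D), 102 (H), 86 (G), 80 (J), 33 (F), …
Winners (4 units): E, D, H, G.
Total revenue = 122 + 121 + 102 + 86 = €431.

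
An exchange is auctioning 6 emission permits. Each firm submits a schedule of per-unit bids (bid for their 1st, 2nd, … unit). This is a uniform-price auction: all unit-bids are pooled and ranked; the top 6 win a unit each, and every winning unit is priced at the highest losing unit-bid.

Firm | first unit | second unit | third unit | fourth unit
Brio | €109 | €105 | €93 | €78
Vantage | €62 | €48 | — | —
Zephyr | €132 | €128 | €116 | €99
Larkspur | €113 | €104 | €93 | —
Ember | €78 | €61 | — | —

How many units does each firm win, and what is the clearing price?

Brio 2, Larkspur 1, Zephyr 3; clearing price €104

All unit-bids, highest first — top 6: 132 (Zephyr-1), 128 (Zephyr-2), 116 (Zephyr-3), 113 (Larkspur-1), 109 (Brio-1), 105 (Brio-2)
Highest rejected unit-bid = €104.
Allocation: Brio 2, Larkspur 1, Zephyr 3.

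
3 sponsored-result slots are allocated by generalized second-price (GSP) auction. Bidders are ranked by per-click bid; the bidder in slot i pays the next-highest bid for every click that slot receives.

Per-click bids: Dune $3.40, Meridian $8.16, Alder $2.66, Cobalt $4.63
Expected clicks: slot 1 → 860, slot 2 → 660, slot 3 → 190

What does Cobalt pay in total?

Cobalt pays $2244.00

Ranked by bid: $8.16 (Meridian) > $4.63 (Cobalt) > $3.40 (Dune) > $2.66 (Alder)
Cobalt holds slot 2 → pays next bid $3.40 × 660 clicks = $2244.00.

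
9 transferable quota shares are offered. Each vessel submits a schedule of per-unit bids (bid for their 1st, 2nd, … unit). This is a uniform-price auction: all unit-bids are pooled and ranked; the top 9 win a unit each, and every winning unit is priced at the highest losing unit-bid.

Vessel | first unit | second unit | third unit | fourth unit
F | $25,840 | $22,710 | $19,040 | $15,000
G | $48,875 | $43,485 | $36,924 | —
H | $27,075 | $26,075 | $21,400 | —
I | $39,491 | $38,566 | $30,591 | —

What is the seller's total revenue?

Total revenue: $204,390

Merging the schedules and taking the best 9: 48,875 (G-1), 43,485 (G-2), 39,491 (I-1), 38,566 (I-2), 36,924 (G-3), 30,591 (I-3), 27,075 (H-1), 26,075 (H-2), 25,840 (F-1)
The (k+1)-th unit-bid is $22,710.
Allocation: F 1, G 3, H 2, I 3. Every unit priced at $22,710.
Revenue = 9 × 22,710 = $204,390.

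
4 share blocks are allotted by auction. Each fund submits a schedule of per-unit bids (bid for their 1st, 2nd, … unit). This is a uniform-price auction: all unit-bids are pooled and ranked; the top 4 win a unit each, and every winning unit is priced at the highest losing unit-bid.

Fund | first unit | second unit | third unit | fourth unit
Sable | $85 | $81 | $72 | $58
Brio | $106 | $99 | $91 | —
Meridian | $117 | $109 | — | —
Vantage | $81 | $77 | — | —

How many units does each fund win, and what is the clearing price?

Merging the schedules and taking the best 4: 117 (Meridian-1), 109 (Meridian-2), 106 (Brio-1), 99 (Brio-2)
Highest rejected unit-bid = $91.
Allocation: Brio 2, Meridian 2.

Brio 2, Meridian 2; clearing price $91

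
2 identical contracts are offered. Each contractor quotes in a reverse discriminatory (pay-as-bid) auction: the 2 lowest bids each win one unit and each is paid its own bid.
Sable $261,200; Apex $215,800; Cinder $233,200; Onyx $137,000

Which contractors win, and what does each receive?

Onyx $137,000, Apex $215,800

Sorting: 137,000 (Onyx), 215,800 (Apex), 233,200 (Cinder), 261,200 (Sable)
The 2 lowest are Onyx, Apex.
Each winner is paid its own bid: Onyx $137,000, Apex $215,800.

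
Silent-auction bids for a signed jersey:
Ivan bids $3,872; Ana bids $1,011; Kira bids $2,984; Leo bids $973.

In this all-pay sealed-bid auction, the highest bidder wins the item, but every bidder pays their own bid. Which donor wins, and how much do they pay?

Ivan pays $3,872

Sorting bids: 3,872 (Ivan) > 2,984 (Kira) > 1,011 (Ana) > 973 (Leo)
Ivan is highest and takes the item; every bidder forfeits their bid.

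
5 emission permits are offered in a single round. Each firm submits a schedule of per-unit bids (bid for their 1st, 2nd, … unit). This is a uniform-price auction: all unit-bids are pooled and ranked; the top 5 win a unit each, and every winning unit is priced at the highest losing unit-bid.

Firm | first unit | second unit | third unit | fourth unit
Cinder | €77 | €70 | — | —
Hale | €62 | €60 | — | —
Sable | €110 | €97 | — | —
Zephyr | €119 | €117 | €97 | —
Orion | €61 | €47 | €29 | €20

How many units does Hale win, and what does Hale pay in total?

Merging the schedules and taking the best 5: 119 (Zephyr-1), 117 (Zephyr-2), 110 (Sable-1), 97 (Sable-2), 97 (Zephyr-3)
First bid not allocated: €77.
Hale wins 0 unit(s) at €77 each.

Hale: 0 units, pays €0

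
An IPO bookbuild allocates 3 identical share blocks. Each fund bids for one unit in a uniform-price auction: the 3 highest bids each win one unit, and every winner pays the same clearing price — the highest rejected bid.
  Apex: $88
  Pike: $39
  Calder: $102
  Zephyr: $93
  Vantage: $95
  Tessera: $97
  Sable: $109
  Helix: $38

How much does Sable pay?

Bids ranked high→low: 109 (Sable), 102 (Calder), 97 (Tessera), 95 (Vantage), 93 (Zephyr), …
Winners (3 units): Sable, Calder, Tessera.
First losing bid is Vantage's $95, which sets the uniform price.
Sable wins → pays $95.

Sable pays $95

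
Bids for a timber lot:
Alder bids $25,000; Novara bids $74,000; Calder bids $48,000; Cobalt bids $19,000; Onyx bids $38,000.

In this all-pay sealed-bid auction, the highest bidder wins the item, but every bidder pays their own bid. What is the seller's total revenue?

Total revenue: $204,000

All-pay sealed-bid auction: the highest bidder wins the item, but every bidder pays their own bid.
Bids ranked: 74,000 (Novara) > 48,000 (Calder) > 38,000 (Onyx) > 25,000 (Alder) > 19,000 (Cobalt)
Every bidder forfeits their bid regardless of winning.
Revenue = 25,000 + 74,000 + 48,000 + 19,000 + 38,000 = $204,000.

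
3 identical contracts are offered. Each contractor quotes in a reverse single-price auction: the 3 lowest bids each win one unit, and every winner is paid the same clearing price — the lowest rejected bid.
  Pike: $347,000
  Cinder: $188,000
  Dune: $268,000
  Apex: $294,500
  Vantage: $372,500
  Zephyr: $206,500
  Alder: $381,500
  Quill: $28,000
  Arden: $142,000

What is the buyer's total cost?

Sorting: 28,000 (Quill), 142,000 (Arden), 188,000 (Cinder), 206,500 (Zephyr), 268,000 (Dune), …
The 3 lowest are Quill, Arden, Cinder.
First losing bid is Zephyr's $206,500, which sets the uniform price.
Total cost = 3 × $206,500 = $619,500.

Total cost: $619,500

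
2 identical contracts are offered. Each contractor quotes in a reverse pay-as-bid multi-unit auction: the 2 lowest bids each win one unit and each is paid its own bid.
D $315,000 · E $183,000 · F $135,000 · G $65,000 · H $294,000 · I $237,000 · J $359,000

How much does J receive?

Bids ranked low→high: 65,000 (G), 135,000 (F), 183,000 (E), 237,000 (I), …
Lowest 2: G, F.
J does not win → $0.

J is paid $0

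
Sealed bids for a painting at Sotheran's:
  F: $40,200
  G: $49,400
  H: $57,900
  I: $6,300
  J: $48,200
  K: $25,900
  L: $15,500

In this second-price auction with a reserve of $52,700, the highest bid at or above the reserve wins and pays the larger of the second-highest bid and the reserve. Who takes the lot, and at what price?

Second-price auction with a reserve of $52,700: the highest bid at or above the reserve wins and pays the larger of the second-highest bid and the reserve.
Bids in order: 57,900 (H) > 49,400 (G) > 48,200 (J) > 40,200 (F) > 25,900 (K) > 15,500 (L) > …
H has the top bid at or above the reserve ($57,900).
max(second-highest $49,400, reserve $52,700) = $52,700.

H pays $52,700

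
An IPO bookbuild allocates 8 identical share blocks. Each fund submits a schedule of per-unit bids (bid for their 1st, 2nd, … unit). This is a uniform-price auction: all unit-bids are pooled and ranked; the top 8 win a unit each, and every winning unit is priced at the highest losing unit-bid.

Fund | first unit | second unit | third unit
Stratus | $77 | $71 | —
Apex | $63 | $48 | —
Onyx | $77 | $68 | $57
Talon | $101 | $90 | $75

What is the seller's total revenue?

Pooled unit-bids ranked (top 8): 101 (Talon-1), 90 (Talon-2), 77 (Stratus-1), 77 (Onyx-1), 75 (Talon-3), 71 (Stratus-2), 68 (Onyx-2), 63 (Apex-1)
First bid not allocated: $57.
Allocation: Apex 1, Onyx 2, Stratus 2, Talon 3. Every unit priced at $57.
Revenue = 8 × 57 = $456.

Total revenue: $456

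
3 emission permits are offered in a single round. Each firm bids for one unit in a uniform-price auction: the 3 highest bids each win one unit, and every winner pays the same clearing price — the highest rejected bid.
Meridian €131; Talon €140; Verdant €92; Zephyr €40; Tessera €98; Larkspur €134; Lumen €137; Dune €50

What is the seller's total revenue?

Bids ranked high→low: 140 (Talon), 137 (Lumen), 134 (Larkspur), 131 (Meridian), 98 (Tessera), …
Top 3: Talon, Lumen, Larkspur.
Clearing price = highest rejected bid = €131.
Total revenue = 3 × €131 = €393.

Total revenue: €393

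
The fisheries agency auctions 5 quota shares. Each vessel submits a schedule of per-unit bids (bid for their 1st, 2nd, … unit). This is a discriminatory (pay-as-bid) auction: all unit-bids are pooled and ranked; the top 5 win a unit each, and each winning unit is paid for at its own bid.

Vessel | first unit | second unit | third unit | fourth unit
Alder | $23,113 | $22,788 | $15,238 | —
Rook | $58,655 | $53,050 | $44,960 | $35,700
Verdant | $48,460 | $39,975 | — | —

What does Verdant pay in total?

Verdant pays $88,435

All unit-bids, highest first — top 5: 58,655 (Rook-1), 53,050 (Rook-2), 48,460 (Verdant-1), 44,960 (Rook-3), 39,975 (Verdant-2)
Next rejected bid: $35,700 (not a price — pay-as-bid).
Verdant's winning unit-bids: 48,460 + 39,975 = $88,435.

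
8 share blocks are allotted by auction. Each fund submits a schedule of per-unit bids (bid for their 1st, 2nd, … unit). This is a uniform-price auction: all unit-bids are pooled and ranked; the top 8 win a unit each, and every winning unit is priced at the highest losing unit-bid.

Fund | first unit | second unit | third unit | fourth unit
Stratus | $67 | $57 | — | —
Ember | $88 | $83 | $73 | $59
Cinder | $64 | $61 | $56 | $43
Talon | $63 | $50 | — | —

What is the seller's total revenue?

Total revenue: $456

Pooled unit-bids ranked (top 8): 88 (Ember-1), 83 (Ember-2), 73 (Ember-3), 67 (Stratus-1), 64 (Cinder-1), 63 (Talon-1), 61 (Cinder-2), 59 (Ember-4)
Highest rejected unit-bid = $57.
Allocation: Cinder 2, Ember 4, Stratus 1, Talon 1. Every unit priced at $57.
Revenue = 8 × 57 = $456.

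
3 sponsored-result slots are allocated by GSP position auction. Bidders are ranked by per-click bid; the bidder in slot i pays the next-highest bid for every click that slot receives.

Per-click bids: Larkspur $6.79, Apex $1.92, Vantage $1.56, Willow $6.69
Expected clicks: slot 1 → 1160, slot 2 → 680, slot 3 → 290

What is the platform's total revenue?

Sorting advertisers: $6.79 (Larkspur) > $6.69 (Willow) > $1.92 (Apex) > $1.56 (Vantage)
Slot 1: Larkspur pays $6.69 × 1160 = $7760.40
Slot 2: Willow pays $1.92 × 680 = $1305.60
Slot 3: Apex pays $1.56 × 290 = $452.40
Total = $9518.40

Total revenue: $9518.40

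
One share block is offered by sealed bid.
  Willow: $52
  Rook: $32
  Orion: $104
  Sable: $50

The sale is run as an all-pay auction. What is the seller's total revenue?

Total revenue: $238

Bids ranked: 104 (Orion) > 52 (Willow) > 50 (Sable) > 32 (Rook)
Orion wins with the top bid; all bids are sunk regardless.
Every bidder forfeits their bid regardless of winning.
Revenue = 52 + 32 + 104 + 50 = $238.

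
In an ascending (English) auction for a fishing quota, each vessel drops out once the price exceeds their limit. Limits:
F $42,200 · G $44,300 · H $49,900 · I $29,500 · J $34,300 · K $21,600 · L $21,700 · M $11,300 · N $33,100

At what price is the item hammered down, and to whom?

H wins at $44,300

Limits in order: 49,900 (H) > 44,300 (G) > 42,200 (F) > 34,300 (J) > 33,100 (N) > 29,500 (I) > …
G is the last rival to drop out, at $44,300; H remains and wins at that price.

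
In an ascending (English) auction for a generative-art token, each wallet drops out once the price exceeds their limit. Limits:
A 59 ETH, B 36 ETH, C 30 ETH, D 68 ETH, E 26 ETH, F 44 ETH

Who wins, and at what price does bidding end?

D wins at 59 ETH

Limits in order: 68 (D) > 59 (A) > 44 (F) > 36 (B) > 30 (C) > 26 (E)
Once the price passes 59 ETH, only D is left; the hammer falls at A's limit of 59 ETH.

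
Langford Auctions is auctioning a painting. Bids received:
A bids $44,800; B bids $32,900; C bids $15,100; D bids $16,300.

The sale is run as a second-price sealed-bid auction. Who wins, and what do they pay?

A pays $32,900

Bids ranked: 44,800 (A) > 32,900 (B) > 16,300 (D) > 15,100 (C)
Second-price: A pays B's bid of $32,900.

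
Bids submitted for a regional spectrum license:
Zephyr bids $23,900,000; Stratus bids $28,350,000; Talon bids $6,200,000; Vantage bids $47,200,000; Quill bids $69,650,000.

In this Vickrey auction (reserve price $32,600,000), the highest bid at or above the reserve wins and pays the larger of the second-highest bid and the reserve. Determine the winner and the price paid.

Sorting bids: 69,650,000 (Quill) > 47,200,000 (Vantage) > 28,350,000 (Stratus) > 23,900,000 (Zephyr) > 6,200,000 (Talon)
Highest eligible bid: Quill at $69,650,000.
Second-highest bid $47,200,000 exceeds the reserve $32,600,000 → payment $47,200,000.

Quill pays $47,200,000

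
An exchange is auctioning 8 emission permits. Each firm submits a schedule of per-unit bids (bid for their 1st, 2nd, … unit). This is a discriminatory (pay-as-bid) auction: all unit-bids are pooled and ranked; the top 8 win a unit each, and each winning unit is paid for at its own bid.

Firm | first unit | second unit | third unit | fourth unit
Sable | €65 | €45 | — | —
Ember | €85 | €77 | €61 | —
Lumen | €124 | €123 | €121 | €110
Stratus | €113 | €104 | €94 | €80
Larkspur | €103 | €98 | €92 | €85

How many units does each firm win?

Larkspur 2, Lumen 4, Stratus 2

All unit-bids, highest first — top 8: 124 (Lumen-1), 123 (Lumen-2), 121 (Lumen-3), 113 (Stratus-1), 110 (Lumen-4), 104 (Stratus-2), 103 (Larkspur-1), 98 (Larkspur-2)
Next rejected bid: €94 (not a price — pay-as-bid).
Allocation: Larkspur 2, Lumen 4, Stratus 2.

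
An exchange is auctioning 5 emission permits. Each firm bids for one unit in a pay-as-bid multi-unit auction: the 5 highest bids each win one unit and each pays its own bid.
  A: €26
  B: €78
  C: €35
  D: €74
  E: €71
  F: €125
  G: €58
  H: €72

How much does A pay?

A pays €0

Sorting: 125 (F), 78 (B), 74 (D), 72 (H), 71 (E), 58 (G), 35 (C), …
Winners (5 units): F, B, D, H, E.
A does not win → €0.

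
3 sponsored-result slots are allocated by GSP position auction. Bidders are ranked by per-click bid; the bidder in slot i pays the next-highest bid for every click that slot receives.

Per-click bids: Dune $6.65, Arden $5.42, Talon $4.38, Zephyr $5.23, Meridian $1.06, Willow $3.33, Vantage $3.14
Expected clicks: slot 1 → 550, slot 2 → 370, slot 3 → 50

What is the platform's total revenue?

Ranked by bid: $6.65 (Dune) > $5.42 (Arden) > $5.23 (Zephyr) > $4.38 (Talon) > …
Slot 1: Dune pays $5.42 × 550 = $2981.00
Slot 2: Arden pays $5.23 × 370 = $1935.10
Slot 3: Zephyr pays $4.38 × 50 = $219.00
Total = $5135.10

Total revenue: $5135.10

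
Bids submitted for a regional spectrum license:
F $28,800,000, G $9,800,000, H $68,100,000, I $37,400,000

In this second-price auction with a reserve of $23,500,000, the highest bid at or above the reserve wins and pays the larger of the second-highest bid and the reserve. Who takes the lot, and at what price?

Bids ranked: 68,100,000 (H) > 37,400,000 (I) > 28,800,000 (F) > 9,800,000 (G)
H has the top bid at or above the reserve ($68,100,000).
max(second-highest $37,400,000, reserve $23,500,000) = $37,400,000; the reserve does not bind.

H pays $37,400,000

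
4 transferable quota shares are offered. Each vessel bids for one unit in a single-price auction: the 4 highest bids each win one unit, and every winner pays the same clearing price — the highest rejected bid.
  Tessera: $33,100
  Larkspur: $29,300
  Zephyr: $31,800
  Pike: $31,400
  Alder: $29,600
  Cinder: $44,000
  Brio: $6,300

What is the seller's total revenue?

Total revenue: $118,400

Bids ranked high→low: 44,000 (Cinder), 33,100 (Tessera), 31,800 (Zephyr), 31,400 (Pike), 29,600 (Alder), 29,300 (Larkspur), …
Winners (4 units): Cinder, Tessera, Zephyr, Pike.
First losing bid is Alder's $29,600, which sets the uniform price.
Total revenue = 4 × $29,600 = $118,400.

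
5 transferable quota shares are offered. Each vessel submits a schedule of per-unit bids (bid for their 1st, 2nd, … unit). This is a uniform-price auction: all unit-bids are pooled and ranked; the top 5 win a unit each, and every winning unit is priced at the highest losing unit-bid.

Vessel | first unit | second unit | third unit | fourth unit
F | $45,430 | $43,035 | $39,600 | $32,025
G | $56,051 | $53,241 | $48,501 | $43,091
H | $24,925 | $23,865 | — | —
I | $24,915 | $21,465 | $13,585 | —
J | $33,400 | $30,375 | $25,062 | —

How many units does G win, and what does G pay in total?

G: 4 units, pays $172,140

Pooled unit-bids ranked (top 5): 56,051 (G-1), 53,241 (G-2), 48,501 (G-3), 45,430 (F-1), 43,091 (G-4)
Highest rejected unit-bid = $43,035.
G wins 4 unit(s) at $43,035 each.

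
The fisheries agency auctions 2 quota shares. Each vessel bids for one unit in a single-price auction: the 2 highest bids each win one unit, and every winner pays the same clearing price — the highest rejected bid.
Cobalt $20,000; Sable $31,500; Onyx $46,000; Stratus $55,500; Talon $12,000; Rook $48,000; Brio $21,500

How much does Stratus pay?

Stratus pays $46,000

Bids ranked high→low: 55,500 (Stratus), 48,000 (Rook), 46,000 (Onyx), 31,500 (Sable), …
The 2 highest are Stratus, Rook.
Highest unsuccessful bid: $46,000 → clearing price.
Stratus wins → pays $46,000.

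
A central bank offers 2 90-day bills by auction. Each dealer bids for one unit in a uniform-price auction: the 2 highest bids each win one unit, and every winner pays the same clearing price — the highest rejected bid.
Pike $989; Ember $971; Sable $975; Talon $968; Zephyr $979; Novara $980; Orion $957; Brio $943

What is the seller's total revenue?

Sorting: 989 (Pike), 980 (Novara), 979 (Zephyr), 975 (Sable), …
Winners (2 units): Pike, Novara.
First losing bid is Zephyr's $979, which sets the uniform price.
Total revenue = 2 × $979 = $1,958.

Total revenue: $1,958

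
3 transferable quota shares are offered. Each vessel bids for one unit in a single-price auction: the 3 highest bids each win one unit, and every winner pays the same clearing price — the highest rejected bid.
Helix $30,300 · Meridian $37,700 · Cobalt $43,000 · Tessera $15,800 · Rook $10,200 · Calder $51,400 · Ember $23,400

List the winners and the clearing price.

Ordering the bids: 51,400 (Calder), 43,000 (Cobalt), 37,700 (Meridian), 30,300 (Helix), 23,400 (Ember), …
Top 3: Calder, Cobalt, Meridian.
Clearing price = highest rejected bid = $30,300.

Calder, Cobalt, Meridian; each pays $30,300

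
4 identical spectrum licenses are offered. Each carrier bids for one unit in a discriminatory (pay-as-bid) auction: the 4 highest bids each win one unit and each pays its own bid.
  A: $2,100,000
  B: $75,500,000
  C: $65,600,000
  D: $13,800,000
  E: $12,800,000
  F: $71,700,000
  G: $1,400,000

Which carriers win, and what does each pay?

B $75,500,000, F $71,700,000, C $65,600,000, D $13,800,000

Sorting: 75,500,000 (B), 71,700,000 (F), 65,600,000 (C), 13,800,000 (D), 12,800,000 (E), 2,100,000 (A), …
The 4 highest are B, F, C, D.
Each winner pays its own bid: B $75,500,000, F $71,700,000, C $65,600,000, D $13,800,000.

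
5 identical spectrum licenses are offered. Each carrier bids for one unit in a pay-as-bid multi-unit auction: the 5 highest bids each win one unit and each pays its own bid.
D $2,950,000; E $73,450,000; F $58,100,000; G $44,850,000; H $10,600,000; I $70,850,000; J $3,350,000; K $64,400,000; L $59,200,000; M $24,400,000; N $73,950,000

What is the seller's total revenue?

Bids ranked high→low: 73,950,000 (N), 73,450,000 (E), 70,850,000 (I), 64,400,000 (K), 59,200,000 (L), 58,100,000 (F), 44,850,000 (G), …
Winners (5 units): N, E, I, K, L.
Total revenue = 73,950,000 + 73,450,000 + 70,850,000 + 64,400,000 + 59,200,000 = $341,850,000.

Total revenue: $341,850,000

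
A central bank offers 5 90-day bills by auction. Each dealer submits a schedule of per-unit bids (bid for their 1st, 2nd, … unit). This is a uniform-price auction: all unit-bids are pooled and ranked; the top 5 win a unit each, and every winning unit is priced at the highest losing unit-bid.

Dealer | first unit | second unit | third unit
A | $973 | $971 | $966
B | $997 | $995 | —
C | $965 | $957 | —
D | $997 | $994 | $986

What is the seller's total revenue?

Pooled unit-bids ranked (top 5): 997 (B-1), 997 (D-1), 995 (B-2), 994 (D-2), 986 (D-3)
Highest rejected unit-bid = $973.
Allocation: B 2, D 3. Every unit priced at $973.
Revenue = 5 × 973 = $4,865.

Total revenue: $4,865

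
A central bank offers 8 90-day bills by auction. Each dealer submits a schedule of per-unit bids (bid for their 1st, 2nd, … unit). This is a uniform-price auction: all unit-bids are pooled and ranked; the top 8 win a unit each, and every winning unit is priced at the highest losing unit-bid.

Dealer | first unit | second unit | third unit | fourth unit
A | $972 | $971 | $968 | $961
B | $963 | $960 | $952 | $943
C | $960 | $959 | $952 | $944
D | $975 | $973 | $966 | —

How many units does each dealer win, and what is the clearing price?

All unit-bids, highest first — top 8: 975 (D-1), 973 (D-2), 972 (A-1), 971 (A-2), 968 (A-3), 966 (D-3), 963 (B-1), 961 (A-4)
The (k+1)-th unit-bid is $960.
Allocation: A 4, B 1, D 3.

A 4, B 1, D 3; clearing price $960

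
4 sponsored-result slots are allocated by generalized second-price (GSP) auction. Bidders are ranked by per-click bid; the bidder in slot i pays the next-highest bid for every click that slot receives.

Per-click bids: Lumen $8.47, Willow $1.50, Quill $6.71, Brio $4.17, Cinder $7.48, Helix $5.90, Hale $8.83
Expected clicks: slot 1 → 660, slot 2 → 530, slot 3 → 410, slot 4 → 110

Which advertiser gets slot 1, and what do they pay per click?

Ranked by bid: $8.83 (Hale) > $8.47 (Lumen) > $7.48 (Cinder) > $6.71 (Quill) > $5.90 (Helix) > …
Slot 1 goes to the first-ranked bidder, Hale, who pays the next bid down: $8.47/click.

Hale; $8.47 per click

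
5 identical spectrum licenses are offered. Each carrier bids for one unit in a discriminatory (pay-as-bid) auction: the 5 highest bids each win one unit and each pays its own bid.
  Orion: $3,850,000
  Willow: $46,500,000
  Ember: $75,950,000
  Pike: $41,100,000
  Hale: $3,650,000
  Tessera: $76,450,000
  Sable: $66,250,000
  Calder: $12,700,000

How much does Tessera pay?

Bids ranked high→low: 76,450,000 (Tessera), 75,950,000 (Ember), 66,250,000 (Sable), 46,500,000 (Willow), 41,100,000 (Pike), 12,700,000 (Calder), 3,850,000 (Orion), …
Top 5: Tessera, Ember, Sable, Willow, Pike.
Tessera wins → own bid $76,450,000.

Tessera pays $76,450,000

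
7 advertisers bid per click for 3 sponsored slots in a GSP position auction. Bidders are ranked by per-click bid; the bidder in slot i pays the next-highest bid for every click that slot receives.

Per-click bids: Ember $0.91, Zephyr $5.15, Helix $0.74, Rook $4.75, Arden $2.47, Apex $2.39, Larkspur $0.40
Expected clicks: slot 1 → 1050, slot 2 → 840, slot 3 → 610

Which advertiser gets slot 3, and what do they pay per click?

Sorting advertisers: $5.15 (Zephyr) > $4.75 (Rook) > $2.47 (Arden) > $2.39 (Apex) > …
Slot 3 goes to the third-ranked bidder, Arden, who pays the next bid down: $2.39/click.

Arden; $2.39 per click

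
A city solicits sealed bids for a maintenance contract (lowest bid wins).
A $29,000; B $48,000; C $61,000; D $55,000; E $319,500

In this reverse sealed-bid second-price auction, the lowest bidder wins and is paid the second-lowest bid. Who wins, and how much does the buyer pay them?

Sorting bids: 29,000 (A) < 48,000 (B) < 55,000 (D) < 61,000 (C) < 319,500 (E)
A is lowest; is paid the second-lowest bid, $48,000.

A is paid $48,000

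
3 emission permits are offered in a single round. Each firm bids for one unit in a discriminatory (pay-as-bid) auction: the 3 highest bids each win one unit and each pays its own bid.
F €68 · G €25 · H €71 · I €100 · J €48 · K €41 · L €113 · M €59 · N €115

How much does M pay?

Ordering the bids: 115 (N), 113 (L), 100 (I), 71 (H), 68 (F), …
Top 3: N, L, I.
M does not win → €0.

M pays €0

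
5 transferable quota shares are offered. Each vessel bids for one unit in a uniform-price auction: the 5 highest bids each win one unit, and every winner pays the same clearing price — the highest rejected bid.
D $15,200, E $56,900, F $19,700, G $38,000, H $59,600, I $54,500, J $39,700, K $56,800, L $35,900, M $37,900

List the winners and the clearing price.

H, E, K, I, J; each pays $38,000

Bids ranked high→low: 59,600 (H), 56,900 (E), 56,800 (K), 54,500 (I), 39,700 (J), 38,000 (G), 37,900 (M), …
Winners (5 units): H, E, K, I, J.
Highest unsuccessful bid: $38,000 → clearing price.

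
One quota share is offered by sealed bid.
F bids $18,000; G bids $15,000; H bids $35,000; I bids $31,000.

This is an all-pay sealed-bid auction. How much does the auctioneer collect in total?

All-pay sealed-bid auction: the highest bidder wins the item, but every bidder pays their own bid.
Sorting bids: 35,000 (H) > 31,000 (I) > 18,000 (F) > 15,000 (G)
Every bidder forfeits their bid regardless of winning.
Revenue = 18,000 + 15,000 + 35,000 + 31,000 = $99,000.

Total revenue: $99,000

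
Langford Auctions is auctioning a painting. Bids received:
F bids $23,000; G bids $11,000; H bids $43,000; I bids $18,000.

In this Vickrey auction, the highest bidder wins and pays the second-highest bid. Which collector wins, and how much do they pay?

H pays $23,000

Bids ranked: 43,000 (H) > 23,000 (F) > 18,000 (I) > 11,000 (G)
H is highest; pays the second-highest bid, $23,000.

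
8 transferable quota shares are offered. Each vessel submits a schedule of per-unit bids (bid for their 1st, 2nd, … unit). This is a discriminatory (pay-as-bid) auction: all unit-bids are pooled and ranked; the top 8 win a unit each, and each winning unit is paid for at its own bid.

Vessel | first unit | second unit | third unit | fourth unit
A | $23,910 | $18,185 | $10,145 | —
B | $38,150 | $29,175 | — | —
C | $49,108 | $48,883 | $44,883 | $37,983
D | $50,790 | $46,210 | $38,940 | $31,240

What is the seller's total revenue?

All unit-bids, highest first — top 8: 50,790 (D-1), 49,108 (C-1), 48,883 (C-2), 46,210 (D-2), 44,883 (C-3), 38,940 (D-3), 38,150 (B-1), 37,983 (C-4)
Next rejected bid: $31,240 (not a price — pay-as-bid).
Each winning unit pays its own bid.
Revenue = 50,790 + 49,108 + 48,883 + 46,210 + 44,883 + 38,940 + 38,150 + 37,983 = $354,947.

Total revenue: $354,947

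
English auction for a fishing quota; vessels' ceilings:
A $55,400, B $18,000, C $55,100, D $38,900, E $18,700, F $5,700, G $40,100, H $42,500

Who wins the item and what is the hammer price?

A wins at $55,100

Open ascending-bid auction: the price rises until one bidder remains; the winner pays the price at which the last rival dropped out.
Limits in order: 55,400 (A) > 55,100 (C) > 42,500 (H) > 40,100 (G) > 38,900 (D) > 18,700 (E) > …
C is the last rival to drop out, at $55,100; A remains and wins at that price.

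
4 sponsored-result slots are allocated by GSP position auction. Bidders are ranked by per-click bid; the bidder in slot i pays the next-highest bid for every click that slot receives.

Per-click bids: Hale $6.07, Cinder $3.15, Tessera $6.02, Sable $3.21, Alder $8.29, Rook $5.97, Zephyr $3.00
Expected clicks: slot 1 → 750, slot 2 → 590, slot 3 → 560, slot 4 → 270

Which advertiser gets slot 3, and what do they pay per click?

Per-click bids in order: $8.29 (Alder) > $6.07 (Hale) > $6.02 (Tessera) > $5.97 (Rook) > $3.21 (Sable) > …
Slot 3 goes to the third-ranked bidder, Tessera, who pays the next bid down: $5.97/click.

Tessera; $5.97 per click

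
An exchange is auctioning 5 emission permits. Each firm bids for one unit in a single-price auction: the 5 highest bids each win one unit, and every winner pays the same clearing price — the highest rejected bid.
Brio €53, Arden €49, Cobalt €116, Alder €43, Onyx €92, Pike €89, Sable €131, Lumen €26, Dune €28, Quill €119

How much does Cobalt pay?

Ordering the bids: 131 (Sable), 119 (Quill), 116 (Cobalt), 92 (Onyx), 89 (Pike), 53 (Brio), 49 (Arden), …
The 5 highest are Sable, Quill, Cobalt, Onyx, Pike.
Clearing price = highest rejected bid = €53.
Cobalt wins → pays €53.

Cobalt pays €53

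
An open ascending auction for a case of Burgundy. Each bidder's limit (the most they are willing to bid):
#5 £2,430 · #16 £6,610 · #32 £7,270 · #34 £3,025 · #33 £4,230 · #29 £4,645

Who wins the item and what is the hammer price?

Open ascending-bid auction: the price rises until one bidder remains; the winner pays the price at which the last rival dropped out.
Limits in order: 7,270 (#32) > 6,610 (#16) > 4,645 (#29) > 4,230 (#33) > 3,025 (#34) > 2,430 (#5)
#16 is the last rival to drop out, at £6,610; #32 remains and wins at that price.

#32 wins at £6,610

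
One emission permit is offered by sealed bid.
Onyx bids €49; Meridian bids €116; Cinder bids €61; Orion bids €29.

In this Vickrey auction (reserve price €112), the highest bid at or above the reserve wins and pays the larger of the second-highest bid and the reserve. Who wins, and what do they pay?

Rule: the highest bid at or above the reserve wins and pays the larger of the second-highest bid and the reserve.
Bids in order: 116 (Meridian) > 61 (Cinder) > 49 (Onyx) > 29 (Orion)
Meridian has the top bid at or above the reserve (€116).
Second-highest bid €61 is below the reserve €112, so the reserve binds → payment €112.

Meridian pays €112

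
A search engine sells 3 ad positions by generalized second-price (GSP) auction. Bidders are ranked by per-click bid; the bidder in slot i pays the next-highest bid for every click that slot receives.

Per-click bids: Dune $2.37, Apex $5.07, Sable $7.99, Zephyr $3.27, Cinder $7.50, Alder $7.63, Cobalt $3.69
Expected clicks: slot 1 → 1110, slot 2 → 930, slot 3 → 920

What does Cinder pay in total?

Cinder pays $4664.40

Per-click bids in order: $7.99 (Sable) > $7.63 (Alder) > $7.50 (Cinder) > $5.07 (Apex) > …
Cinder holds slot 3 → pays next bid $5.07 × 920 clicks = $4664.40.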